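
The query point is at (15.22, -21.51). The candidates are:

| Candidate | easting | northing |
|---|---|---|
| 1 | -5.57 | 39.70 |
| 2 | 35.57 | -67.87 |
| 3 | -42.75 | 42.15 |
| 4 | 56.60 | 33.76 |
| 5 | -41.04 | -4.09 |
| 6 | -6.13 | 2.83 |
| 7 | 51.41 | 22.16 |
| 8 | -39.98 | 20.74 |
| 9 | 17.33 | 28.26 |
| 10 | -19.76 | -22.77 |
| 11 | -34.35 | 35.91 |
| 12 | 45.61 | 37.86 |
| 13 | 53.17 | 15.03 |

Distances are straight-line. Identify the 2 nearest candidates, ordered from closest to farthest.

Distances from (15.22, -21.51):
1: √((-20.79)² + (61.21)²) = √(432.2241 + 3746.6641) = 64.64
2: √((20.35)² + (-46.36)²) = √(414.1225 + 2149.2496) = 50.63
3: √((-57.97)² + (63.66)²) = √(3360.5209 + 4052.5956) = 86.10
4: √((41.38)² + (55.27)²) = √(1712.3044 + 3054.7729) = 69.04
5: √((-56.26)² + (17.42)²) = √(3165.1876 + 303.4564) = 58.90
6: √((-21.35)² + (24.34)²) = √(455.8225 + 592.4356) = 32.38
7: √((36.19)² + (43.67)²) = √(1309.7161 + 1907.0689) = 56.72
8: √((-55.20)² + (42.25)²) = √(3047.0400 + 1785.0625) = 69.51
9: √((2.11)² + (49.77)²) = √(4.4521 + 2477.0529) = 49.81
10: √((-34.98)² + (-1.26)²) = √(1223.6004 + 1.5876) = 35.00
11: √((-49.57)² + (57.42)²) = √(2457.1849 + 3297.0564) = 75.86
12: √((30.39)² + (59.37)²) = √(923.5521 + 3524.7969) = 66.70
13: √((37.95)² + (36.54)²) = √(1440.2025 + 1335.1716) = 52.68
Sorted: 6 (32.38) < 10 (35.00) < 9 (49.81) < 2 (50.63) < …

6, 10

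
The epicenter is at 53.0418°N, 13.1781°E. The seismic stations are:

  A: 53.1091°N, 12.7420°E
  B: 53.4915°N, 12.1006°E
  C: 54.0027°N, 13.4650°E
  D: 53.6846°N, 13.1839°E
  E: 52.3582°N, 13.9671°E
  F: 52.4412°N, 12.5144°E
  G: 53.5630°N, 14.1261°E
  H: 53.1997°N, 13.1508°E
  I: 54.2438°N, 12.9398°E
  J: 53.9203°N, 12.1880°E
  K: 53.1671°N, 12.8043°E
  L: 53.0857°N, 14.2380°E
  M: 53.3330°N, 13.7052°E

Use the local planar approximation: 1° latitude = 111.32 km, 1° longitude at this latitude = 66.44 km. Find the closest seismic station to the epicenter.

Distances from 53.0418°N, 13.1781°E:
A: 29.9274 km
B: 87.3560 km
C: 108.6525 km
D: 71.5575 km
E: 92.4064 km
F: 80.0910 km
G: 85.6355 km
H: 17.6708 km
I: 134.7401 km
J: 117.8605 km
K: 28.4842 km
L: 70.5891 km
M: 47.7206 km
Minimum: H at 17.6708 km.

H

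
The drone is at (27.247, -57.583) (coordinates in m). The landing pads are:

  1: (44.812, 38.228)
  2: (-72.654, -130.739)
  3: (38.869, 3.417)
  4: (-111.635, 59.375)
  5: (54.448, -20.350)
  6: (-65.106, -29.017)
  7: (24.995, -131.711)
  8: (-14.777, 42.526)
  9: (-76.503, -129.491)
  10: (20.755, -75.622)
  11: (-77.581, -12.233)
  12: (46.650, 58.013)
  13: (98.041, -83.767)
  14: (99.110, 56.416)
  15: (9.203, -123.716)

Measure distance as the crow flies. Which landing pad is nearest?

Distances from (27.247, -57.583):
1: √((17.565)² + (95.811)²) = √(308.52922 + 9179.74772) = 97.408 m
2: √((-99.901)² + (-73.156)²) = √(9980.20980 + 5351.80034) = 123.822 m
3: √((11.622)² + (61.000)²) = √(135.07088 + 3721.00000) = 62.097 m
4: √((-138.882)² + (116.958)²) = √(19288.20992 + 13679.17376) = 181.569 m
5: √((27.201)² + (37.233)²) = √(739.89440 + 1386.29629) = 46.111 m
6: √((-92.353)² + (28.566)²) = √(8529.07661 + 816.01636) = 96.670 m
7: √((-2.252)² + (-74.128)²) = √(5.07150 + 5494.96038) = 74.162 m
8: √((-42.024)² + (100.109)²) = √(1766.01658 + 10021.81188) = 108.572 m
9: √((-103.750)² + (-71.908)²) = √(10764.06250 + 5170.76046) = 126.233 m
10: √((-6.492)² + (-18.039)²) = √(42.14606 + 325.40552) = 19.172 m
11: √((-104.828)² + (45.350)²) = √(10988.90958 + 2056.62250) = 114.217 m
12: √((19.403)² + (115.596)²) = √(376.47641 + 13362.43522) = 117.213 m
13: √((70.794)² + (-26.184)²) = √(5011.79044 + 685.60186) = 75.481 m
14: √((71.863)² + (113.999)²) = √(5164.29077 + 12995.77200) = 134.759 m
15: √((-18.044)² + (-66.133)²) = √(325.58594 + 4373.57369) = 68.550 m
Minimum: 10 at 19.172 m.

10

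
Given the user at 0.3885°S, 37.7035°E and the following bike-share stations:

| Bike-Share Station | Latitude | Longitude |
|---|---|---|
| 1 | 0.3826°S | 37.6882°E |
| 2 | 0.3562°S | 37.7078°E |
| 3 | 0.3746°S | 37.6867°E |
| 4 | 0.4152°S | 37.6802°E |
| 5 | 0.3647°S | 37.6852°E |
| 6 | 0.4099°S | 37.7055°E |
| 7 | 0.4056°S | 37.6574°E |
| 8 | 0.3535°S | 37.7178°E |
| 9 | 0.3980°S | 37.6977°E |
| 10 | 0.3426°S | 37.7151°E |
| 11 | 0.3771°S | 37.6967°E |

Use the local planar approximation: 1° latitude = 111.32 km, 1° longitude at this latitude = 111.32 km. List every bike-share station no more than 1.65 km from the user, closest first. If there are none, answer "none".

9, 11

Distances from 0.3885°S, 37.7035°E:
1: 1.8254 km
2: 3.6274 km
3: 2.4273 km
4: 3.9448 km
5: 3.3421 km
6: 2.3926 km
7: 5.4735 km
8: 4.2089 km
9: 1.2391 km
10: 5.2702 km
11: 1.4777 km
Threshold 1.65 km: 9 (1.2391 km), 11 (1.4777 km) are within range.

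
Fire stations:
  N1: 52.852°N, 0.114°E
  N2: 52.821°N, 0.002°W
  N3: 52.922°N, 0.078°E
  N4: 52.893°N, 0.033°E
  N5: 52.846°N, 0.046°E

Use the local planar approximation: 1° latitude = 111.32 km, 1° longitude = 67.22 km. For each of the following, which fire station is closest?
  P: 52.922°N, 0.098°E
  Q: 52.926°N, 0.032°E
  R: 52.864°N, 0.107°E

P at 52.922°N, 0.098°E:
  N1: 7.866 km
  N2: 13.100 km
  N3: 1.344 km
  N4: 5.433 km
  N5: 9.154 km
  → nearest: N3 (1.344 km)
Q at 52.926°N, 0.032°E:
  N1: 9.912 km
  N2: 11.910 km
  N3: 3.124 km
  N4: 3.674 km
  N5: 8.955 km
  → nearest: N3 (3.124 km)
R at 52.864°N, 0.107°E:
  N1: 1.416 km
  N2: 8.752 km
  N3: 6.744 km
  N4: 5.930 km
  N5: 4.564 km
  → nearest: N1 (1.416 km)

P→N3; Q→N3; R→N1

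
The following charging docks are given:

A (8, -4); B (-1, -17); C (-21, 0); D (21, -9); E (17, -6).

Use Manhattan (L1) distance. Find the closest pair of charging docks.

Pairwise distances:
A–B: 22
A–C: 33
A–D: 18
A–E: 11
B–C: 37
B–D: 30
B–E: 29
C–D: 51
C–E: 44
D–E: 7
Closest pair: D–E at 7.

D and E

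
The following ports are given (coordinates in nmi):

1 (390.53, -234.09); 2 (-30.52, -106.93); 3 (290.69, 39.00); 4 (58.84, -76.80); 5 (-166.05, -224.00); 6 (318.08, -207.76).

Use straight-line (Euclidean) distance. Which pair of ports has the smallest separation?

Pairwise distances:
1–2: √((-421.05)² + (127.16)²) = √(177283.1025 + 16169.6656) = 439.83 nmi
1–3: √((-99.84)² + (273.09)²) = √(9968.0256 + 74578.1481) = 290.77 nmi
1–4: √((-331.69)² + (157.29)²) = √(110018.2561 + 24740.1441) = 367.09 nmi
1–5: √((-556.58)² + (10.09)²) = √(309781.2964 + 101.8081) = 556.67 nmi
1–6: √((-72.45)² + (26.33)²) = √(5249.0025 + 693.2689) = 77.09 nmi
2–3: √((321.21)² + (145.93)²) = √(103175.8641 + 21295.5649) = 352.81 nmi
2–4: √((89.36)² + (30.13)²) = √(7985.2096 + 907.8169) = 94.30 nmi
2–5: √((-135.53)² + (-117.07)²) = √(18368.3809 + 13705.3849) = 179.09 nmi
2–6: √((348.60)² + (-100.83)²) = √(121521.9600 + 10166.6889) = 362.89 nmi
3–4: √((-231.85)² + (-115.80)²) = √(53754.4225 + 13409.6400) = 259.16 nmi
3–5: √((-456.74)² + (-263.00)²) = √(208611.4276 + 69169.0000) = 527.05 nmi
3–6: √((27.39)² + (-246.76)²) = √(750.2121 + 60890.4976) = 248.28 nmi
4–5: √((-224.89)² + (-147.20)²) = √(50575.5121 + 21667.8400) = 268.78 nmi
4–6: √((259.24)² + (-130.96)²) = √(67205.3776 + 17150.5216) = 290.44 nmi
5–6: √((484.13)² + (16.24)²) = √(234381.8569 + 263.7376) = 484.40 nmi
Closest pair: 1–6 at 77.09 nmi.

1 and 6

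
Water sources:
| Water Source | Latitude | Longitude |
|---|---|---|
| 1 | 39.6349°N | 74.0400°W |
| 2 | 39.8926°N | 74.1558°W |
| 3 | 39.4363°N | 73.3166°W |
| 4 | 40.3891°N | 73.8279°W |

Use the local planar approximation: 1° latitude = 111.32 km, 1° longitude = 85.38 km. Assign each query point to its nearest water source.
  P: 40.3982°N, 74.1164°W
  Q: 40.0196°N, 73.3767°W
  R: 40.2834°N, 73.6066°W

P at 40.3982°N, 74.1164°W:
  1: 85.2206 km
  2: 56.3838 km
  3: 126.9998 km
  4: 24.6530 km
  → nearest: 4 (24.6530 km)
Q at 40.0196°N, 73.3767°W:
  1: 71.0015 km
  2: 68.0053 km
  3: 65.1354 km
  4: 56.3556 km
  → nearest: 4 (56.3556 km)
R at 40.2834°N, 73.6066°W:
  1: 81.1222 km
  2: 63.9634 km
  3: 97.4956 km
  4: 22.2589 km
  → nearest: 4 (22.2589 km)

P→4; Q→4; R→4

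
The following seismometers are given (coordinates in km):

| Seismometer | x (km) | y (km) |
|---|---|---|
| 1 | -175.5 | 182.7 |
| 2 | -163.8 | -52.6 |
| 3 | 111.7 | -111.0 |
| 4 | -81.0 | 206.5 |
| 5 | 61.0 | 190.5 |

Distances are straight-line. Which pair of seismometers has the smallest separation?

Pairwise distances:
1–2: √((11.7)² + (-235.3)²) = √(136.890 + 55366.090) = 235.6 km
1–3: √((287.2)² + (-293.7)²) = √(82483.840 + 86259.690) = 410.8 km
1–4: √((94.5)² + (23.8)²) = √(8930.250 + 566.440) = 97.5 km
1–5: √((236.5)² + (7.8)²) = √(55932.250 + 60.840) = 236.6 km
2–3: √((275.5)² + (-58.4)²) = √(75900.250 + 3410.560) = 281.6 km
2–4: √((82.8)² + (259.1)²) = √(6855.840 + 67132.810) = 272.0 km
2–5: √((224.8)² + (243.1)²) = √(50535.040 + 59097.610) = 331.1 km
3–4: √((-192.7)² + (317.5)²) = √(37133.290 + 100806.250) = 371.4 km
3–5: √((-50.7)² + (301.5)²) = √(2570.490 + 90902.250) = 305.7 km
4–5: √((142.0)² + (-16.0)²) = √(20164.000 + 256.000) = 142.9 km
Closest pair: 1–4 at 97.5 km.

1 and 4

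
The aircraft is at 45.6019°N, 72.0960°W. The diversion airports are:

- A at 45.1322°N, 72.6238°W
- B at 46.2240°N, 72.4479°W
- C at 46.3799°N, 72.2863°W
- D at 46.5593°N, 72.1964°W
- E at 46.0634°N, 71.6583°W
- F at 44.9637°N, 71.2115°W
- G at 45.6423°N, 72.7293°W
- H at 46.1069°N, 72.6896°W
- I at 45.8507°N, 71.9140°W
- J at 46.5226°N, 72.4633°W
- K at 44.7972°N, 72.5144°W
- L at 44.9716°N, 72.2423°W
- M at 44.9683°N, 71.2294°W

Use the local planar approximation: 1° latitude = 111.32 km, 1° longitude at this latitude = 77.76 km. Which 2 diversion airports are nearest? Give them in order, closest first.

I, G

Distances from 45.6019°N, 72.0960°W:
A: √((-0.4697·111.32)² + (-0.5278·77.76)²) = √(2733.930787 + 1684.423437) = 66.4707 km
B: √((0.6221·111.32)² + (-0.3519·77.76)²) = √(4795.863327 + 748.774486) = 74.4623 km
C: √((0.7780·111.32)² + (-0.1903·77.76)²) = √(7500.765520 + 218.972754) = 87.8620 km
D: √((0.9574·111.32)² + (-0.1004·77.76)²) = √(11358.820632 + 60.950873) = 106.8633 km
E: √((0.4615·111.32)² + (0.4377·77.76)²) = √(2639.306371 + 1158.418800) = 61.6257 km
F: √((-0.6382·111.32)² + (0.8845·77.76)²) = √(5047.310181 + 4730.512325) = 98.8829 km
G: √((0.0404·111.32)² + (-0.6333·77.76)²) = √(20.225959 + 2425.110209) = 49.4503 km
H: √((0.5050·111.32)² + (-0.5936·77.76)²) = √(3160.306116 + 2130.591982) = 72.7386 km
I: √((0.2488·111.32)² + (0.1820·77.76)²) = √(767.091459 + 200.288161) = 31.1027 km
J: √((0.9207·111.32)² + (-0.3673·77.76)²) = √(10504.676479 + 815.744887) = 106.3975 km
K: √((-0.8047·111.32)² + (-0.4184·77.76)²) = √(8024.433789 + 1058.512170) = 95.3045 km
L: √((-0.6303·111.32)² + (-0.1463·77.76)²) = √(4923.126664 + 129.419929) = 71.0813 km
M: √((-0.6336·111.32)² + (0.8666·77.76)²) = √(4974.812679 + 4540.982971) = 97.5489 km
Sorted: I (31.1027 km) < G (49.4503 km) < E (61.6257 km) < A (66.4707 km) < …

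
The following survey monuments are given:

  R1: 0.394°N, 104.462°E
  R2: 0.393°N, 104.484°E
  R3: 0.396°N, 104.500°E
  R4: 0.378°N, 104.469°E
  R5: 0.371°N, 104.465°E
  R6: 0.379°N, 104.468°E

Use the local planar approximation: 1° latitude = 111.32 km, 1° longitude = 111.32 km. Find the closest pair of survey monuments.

R4 and R6

Pairwise distances:
R1–R2: 2.452 km
R1–R3: 4.236 km
R1–R4: 1.944 km
R1–R5: 2.582 km
R1–R6: 1.798 km
R2–R3: 1.812 km
R2–R4: 2.361 km
R2–R5: 3.236 km
R2–R6: 2.367 km
R3–R4: 3.990 km
R3–R5: 4.788 km
R3–R6: 4.034 km
R4–R5: 0.897 km
R4–R6: 0.157 km
R5–R6: 0.951 km
Closest pair: R4–R6 at 0.157 km.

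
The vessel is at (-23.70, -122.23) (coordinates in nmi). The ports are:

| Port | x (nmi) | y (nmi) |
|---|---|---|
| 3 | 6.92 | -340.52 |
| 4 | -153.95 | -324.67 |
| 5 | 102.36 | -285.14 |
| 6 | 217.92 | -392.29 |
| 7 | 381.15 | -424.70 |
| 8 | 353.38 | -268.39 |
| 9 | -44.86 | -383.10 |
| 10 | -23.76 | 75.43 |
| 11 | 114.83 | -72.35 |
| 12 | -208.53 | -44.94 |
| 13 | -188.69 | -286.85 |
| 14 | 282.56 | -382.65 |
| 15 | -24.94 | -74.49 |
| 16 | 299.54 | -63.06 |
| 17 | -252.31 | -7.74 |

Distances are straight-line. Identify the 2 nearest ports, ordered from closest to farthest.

Distances from (-23.70, -122.23):
3: √((30.62)² + (-218.29)²) = √(937.5844 + 47650.5241) = 220.43 nmi
4: √((-130.25)² + (-202.44)²) = √(16965.0625 + 40981.9536) = 240.72 nmi
5: √((126.06)² + (-162.91)²) = √(15891.1236 + 26539.6681) = 205.99 nmi
6: √((241.62)² + (-270.06)²) = √(58380.2244 + 72932.4036) = 362.37 nmi
7: √((404.85)² + (-302.47)²) = √(163903.5225 + 91488.1009) = 505.36 nmi
8: √((377.08)² + (-146.16)²) = √(142189.3264 + 21362.7456) = 404.42 nmi
9: √((-21.16)² + (-260.87)²) = √(447.7456 + 68053.1569) = 261.73 nmi
10: √((-0.06)² + (197.66)²) = √(0.0036 + 39069.4756) = 197.66 nmi
11: √((138.53)² + (49.88)²) = √(19190.5609 + 2488.0144) = 147.24 nmi
12: √((-184.83)² + (77.29)²) = √(34162.1289 + 5973.7441) = 200.34 nmi
13: √((-164.99)² + (-164.62)²) = √(27221.7001 + 27099.7444) = 233.07 nmi
14: √((306.26)² + (-260.42)²) = √(93795.1876 + 67818.5764) = 402.01 nmi
15: √((-1.24)² + (47.74)²) = √(1.5376 + 2279.1076) = 47.76 nmi
16: √((323.24)² + (59.17)²) = √(104484.0976 + 3501.0889) = 328.61 nmi
17: √((-228.61)² + (114.49)²) = √(52262.5321 + 13107.9601) = 255.68 nmi
Sorted: 15 (47.76 nmi) < 11 (147.24 nmi) < 10 (197.66 nmi) < 12 (200.34 nmi) < …

15, 11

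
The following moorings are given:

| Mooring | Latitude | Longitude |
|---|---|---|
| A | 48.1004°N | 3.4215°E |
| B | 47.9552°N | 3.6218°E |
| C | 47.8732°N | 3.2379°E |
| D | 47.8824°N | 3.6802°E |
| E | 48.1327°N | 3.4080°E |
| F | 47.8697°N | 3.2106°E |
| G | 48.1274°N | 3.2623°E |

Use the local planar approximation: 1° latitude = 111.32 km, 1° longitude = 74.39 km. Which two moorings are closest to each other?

C and F

Pairwise distances:
A–B: 21.9837 km
A–C: 28.7441 km
A–D: 30.9723 km
A–E: 3.7332 km
A–F: 30.0945 km
A–G: 12.2183 km
B–C: 29.9817 km
B–D: 9.1951 km
B–E: 25.3650 km
B–F: 32.0357 km
B–G: 32.9038 km
C–D: 32.9186 km
C–E: 31.5374 km
C–F: 2.0679 km
C–G: 28.3557 km
D–E: 34.4440 km
D–F: 34.9621 km
D–G: 41.3555 km
E–F: 32.7535 km
E–G: 10.8547 km
F–G: 28.9438 km
Closest pair: C–F at 2.0679 km.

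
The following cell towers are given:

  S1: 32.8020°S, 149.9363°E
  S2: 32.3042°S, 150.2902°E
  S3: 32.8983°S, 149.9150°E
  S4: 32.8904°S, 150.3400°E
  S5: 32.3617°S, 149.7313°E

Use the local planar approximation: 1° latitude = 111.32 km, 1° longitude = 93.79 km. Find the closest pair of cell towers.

Pairwise distances:
S1–S3: 10.9047 km
S1–S4: 39.1209 km
S3–S4: 39.8705 km
S1–S5: 52.6504 km
S2–S5: 52.8086 km
S3–S5: 62.1694 km
S1–S2: 64.5954 km
S2–S4: 65.4227 km
S2–S3: 74.9146 km
S4–S5: 81.9949 km
Closest pair: S1–S3 at 10.9047 km.

S1 and S3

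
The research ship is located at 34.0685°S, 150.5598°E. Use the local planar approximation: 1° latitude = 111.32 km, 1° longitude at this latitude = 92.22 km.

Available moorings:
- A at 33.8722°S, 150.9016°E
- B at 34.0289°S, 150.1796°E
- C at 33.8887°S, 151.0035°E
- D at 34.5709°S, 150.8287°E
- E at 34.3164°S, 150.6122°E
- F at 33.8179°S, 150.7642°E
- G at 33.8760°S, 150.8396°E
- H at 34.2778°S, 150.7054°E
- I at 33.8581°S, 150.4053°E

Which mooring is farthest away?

Distances from 34.0685°S, 150.5598°E:
A: √((0.1963·111.32)² + (0.3418·92.22)²) = √(477.514974 + 993.560580) = 38.3546 km
B: √((0.0396·111.32)² + (-0.3802·92.22)²) = √(19.432862 + 1229.346929) = 35.3381 km
C: √((0.1798·111.32)² + (0.4437·92.22)²) = √(400.613675 + 1674.283870) = 45.5510 km
D: √((-0.5024·111.32)² + (0.2689·92.22)²) = √(3127.848121 + 614.938721) = 61.1783 km
E: √((-0.2479·111.32)² + (0.0524·92.22)²) = √(761.551800 + 23.351394) = 28.0161 km
F: √((0.2506·111.32)² + (0.2044·92.22)²) = √(778.231004 + 355.313754) = 33.6682 km
G: √((0.1925·111.32)² + (0.2798·92.22)²) = √(459.206327 + 665.802860) = 33.5412 km
H: √((-0.2093·111.32)² + (0.1456·92.22)²) = √(542.856262 + 180.290559) = 26.8914 km
I: √((0.2104·111.32)² + (-0.1545·92.22)²) = √(548.577343 + 203.005219) = 27.4150 km
Maximum: D at 61.1783 km.

D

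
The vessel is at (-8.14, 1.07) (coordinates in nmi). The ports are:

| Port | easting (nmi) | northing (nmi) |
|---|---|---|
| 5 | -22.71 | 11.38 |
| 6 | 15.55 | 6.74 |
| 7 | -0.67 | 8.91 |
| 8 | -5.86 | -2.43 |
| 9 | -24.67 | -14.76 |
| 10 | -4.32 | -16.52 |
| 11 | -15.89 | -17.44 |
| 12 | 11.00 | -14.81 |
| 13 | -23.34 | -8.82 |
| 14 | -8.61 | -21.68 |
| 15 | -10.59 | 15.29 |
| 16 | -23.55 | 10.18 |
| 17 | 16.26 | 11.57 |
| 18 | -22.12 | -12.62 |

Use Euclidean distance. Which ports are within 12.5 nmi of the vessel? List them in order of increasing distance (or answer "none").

Distances from (-8.14, 1.07):
5: √((-14.57)² + (10.31)²) = √(212.2849 + 106.2961) = 17.85 nmi
6: √((23.69)² + (5.67)²) = √(561.2161 + 32.1489) = 24.36 nmi
7: √((7.47)² + (7.84)²) = √(55.8009 + 61.4656) = 10.83 nmi
8: √((2.28)² + (-3.50)²) = √(5.1984 + 12.2500) = 4.18 nmi
9: √((-16.53)² + (-15.83)²) = √(273.2409 + 250.5889) = 22.89 nmi
10: √((3.82)² + (-17.59)²) = √(14.5924 + 309.4081) = 18.00 nmi
11: √((-7.75)² + (-18.51)²) = √(60.0625 + 342.6201) = 20.07 nmi
12: √((19.14)² + (-15.88)²) = √(366.3396 + 252.1744) = 24.87 nmi
13: √((-15.20)² + (-9.89)²) = √(231.0400 + 97.8121) = 18.13 nmi
14: √((-0.47)² + (-22.75)²) = √(0.2209 + 517.5625) = 22.75 nmi
15: √((-2.45)² + (14.22)²) = √(6.0025 + 202.2084) = 14.43 nmi
16: √((-15.41)² + (9.11)²) = √(237.4681 + 82.9921) = 17.90 nmi
17: √((24.40)² + (10.50)²) = √(595.3600 + 110.2500) = 26.56 nmi
18: √((-13.98)² + (-13.69)²) = √(195.4404 + 187.4161) = 19.57 nmi
Threshold 12.5 nmi: 8 (4.18 nmi), 7 (10.83 nmi) are within range.

8, 7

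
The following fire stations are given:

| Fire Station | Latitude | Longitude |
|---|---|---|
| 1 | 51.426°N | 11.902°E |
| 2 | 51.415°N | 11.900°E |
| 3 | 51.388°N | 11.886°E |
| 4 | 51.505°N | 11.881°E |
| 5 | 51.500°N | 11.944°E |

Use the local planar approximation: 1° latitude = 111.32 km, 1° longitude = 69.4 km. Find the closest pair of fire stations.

1 and 2

Pairwise distances:
1–2: 1.232 km
1–3: 4.373 km
1–4: 8.914 km
1–5: 8.738 km
2–3: 3.159 km
2–4: 10.105 km
2–5: 9.943 km
3–4: 13.029 km
3–5: 13.101 km
4–5: 4.407 km
Closest pair: 1–2 at 1.232 km.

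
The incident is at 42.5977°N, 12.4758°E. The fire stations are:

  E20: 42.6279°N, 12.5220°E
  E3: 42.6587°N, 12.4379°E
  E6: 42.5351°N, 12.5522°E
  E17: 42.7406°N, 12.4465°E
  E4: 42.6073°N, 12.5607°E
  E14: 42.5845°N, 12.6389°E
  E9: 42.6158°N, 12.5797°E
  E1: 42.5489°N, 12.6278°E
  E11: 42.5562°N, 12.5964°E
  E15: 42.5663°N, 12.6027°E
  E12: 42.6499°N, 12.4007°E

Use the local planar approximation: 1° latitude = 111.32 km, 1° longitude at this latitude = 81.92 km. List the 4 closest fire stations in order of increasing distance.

E20, E4, E3, E12

Distances from 42.5977°N, 12.4758°E:
E20: 5.0622 km
E3: 7.4666 km
E6: 9.3666 km
E17: 16.0877 km
E4: 7.0366 km
E14: 13.4417 km
E9: 8.7467 km
E1: 13.5853 km
E11: 10.9063 km
E15: 10.9676 km
E12: 8.4626 km
Sorted: E20 (5.0622 km) < E4 (7.0366 km) < E3 (7.4666 km) < E12 (8.4626 km) < E9 (8.7467 km) < E6 (9.3666 km) < …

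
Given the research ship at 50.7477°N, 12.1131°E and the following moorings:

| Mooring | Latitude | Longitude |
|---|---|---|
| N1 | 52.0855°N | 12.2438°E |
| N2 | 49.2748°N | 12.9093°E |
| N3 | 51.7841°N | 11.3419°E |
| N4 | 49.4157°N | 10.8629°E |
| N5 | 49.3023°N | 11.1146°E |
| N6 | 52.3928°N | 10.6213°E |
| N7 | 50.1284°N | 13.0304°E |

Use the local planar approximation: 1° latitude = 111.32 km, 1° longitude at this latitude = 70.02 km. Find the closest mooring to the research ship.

N7

Distances from 50.7477°N, 12.1131°E:
N1: √((1.3378·111.32)² + (0.1307·70.02)²) = √(22178.326800 + 83.752039) = 149.2048 km
N2: √((-1.4729·111.32)² + (0.7962·70.02)²) = √(26883.940136 + 3108.054026) = 173.1820 km
N3: √((1.0364·111.32)² + (-0.7712·70.02)²) = √(13310.709460 + 2915.937792) = 127.3839 km
N4: √((-1.3320·111.32)² + (-1.2502·70.02)²) = √(21986.436457 + 7663.077221) = 172.1903 km
N5: √((-1.4454·111.32)² + (-0.9985·70.02)²) = √(25889.430434 + 4888.103030) = 175.4353 km
N6: √((1.6451·111.32)² + (-1.4918·70.02)²) = √(33537.524277 + 10911.021674) = 210.8282 km
N7: √((-0.6193·111.32)² + (0.9173·70.02)²) = √(4752.789231 + 4125.408888) = 94.2242 km
Minimum: N7 at 94.2242 km.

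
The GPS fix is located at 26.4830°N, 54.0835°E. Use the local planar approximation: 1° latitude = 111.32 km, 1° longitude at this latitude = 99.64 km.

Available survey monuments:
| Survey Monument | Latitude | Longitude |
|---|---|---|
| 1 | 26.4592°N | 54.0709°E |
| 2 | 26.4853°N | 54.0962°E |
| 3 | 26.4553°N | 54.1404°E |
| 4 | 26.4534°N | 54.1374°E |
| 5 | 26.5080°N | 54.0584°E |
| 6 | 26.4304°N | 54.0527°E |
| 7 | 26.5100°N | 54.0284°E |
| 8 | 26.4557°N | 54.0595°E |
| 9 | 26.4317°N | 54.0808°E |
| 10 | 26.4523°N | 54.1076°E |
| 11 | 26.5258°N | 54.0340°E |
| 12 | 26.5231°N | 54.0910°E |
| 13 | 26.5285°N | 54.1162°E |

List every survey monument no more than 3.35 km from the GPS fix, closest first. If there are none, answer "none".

2, 1

Distances from 26.4830°N, 54.0835°E:
1: √((-0.0238·111.32)² + (-0.0126·99.64)²) = √(7.019405 + 1.576190) = 2.9318 km
2: √((0.0023·111.32)² + (0.0127·99.64)²) = √(0.065554 + 1.601308) = 1.2911 km
3: √((-0.0277·111.32)² + (0.0569·99.64)²) = √(9.508367 + 32.143412) = 6.4538 km
4: √((-0.0296·111.32)² + (0.0539·99.64)²) = √(10.857499 + 28.843301) = 6.3009 km
5: √((0.0250·111.32)² + (-0.0251·99.64)²) = √(7.745089 + 6.254821) = 3.7416 km
6: √((-0.0526·111.32)² + (-0.0308·99.64)²) = √(34.286084 + 9.418221) = 6.6109 km
7: √((0.0270·111.32)² + (-0.0551·99.64)²) = √(9.033872 + 30.141901) = 6.2591 km
8: √((-0.0273·111.32)² + (-0.0240·99.64)²) = √(9.235740 + 5.718603) = 3.8671 km
9: √((-0.0513·111.32)² + (-0.0027·99.64)²) = √(32.612277 + 0.072376) = 5.7170 km
10: √((-0.0307·111.32)² + (0.0241·99.64)²) = √(11.679470 + 5.766357) = 4.1768 km
11: √((0.0428·111.32)² + (-0.0495·99.64)²) = √(22.700422 + 24.326400) = 6.8576 km
12: √((0.0401·111.32)² + (0.0075·99.64)²) = √(19.926689 + 0.558457) = 4.5261 km
13: √((0.0455·111.32)² + (0.0327·99.64)²) = √(25.654833 + 10.616050) = 6.0225 km
Threshold 3.35 km: 2 (1.2911 km), 1 (2.9318 km) are within range.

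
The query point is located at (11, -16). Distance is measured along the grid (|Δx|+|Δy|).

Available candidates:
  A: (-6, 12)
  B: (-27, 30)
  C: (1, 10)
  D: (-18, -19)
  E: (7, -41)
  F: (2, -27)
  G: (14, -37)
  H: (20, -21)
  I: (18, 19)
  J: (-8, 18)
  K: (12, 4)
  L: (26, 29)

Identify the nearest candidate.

H

Distances from (11, -16):
A: |-17| + |28| = 17 + 28 = 45
B: |-38| + |46| = 38 + 46 = 84
C: |-10| + |26| = 10 + 26 = 36
D: |-29| + |-3| = 29 + 3 = 32
E: |-4| + |-25| = 4 + 25 = 29
F: |-9| + |-11| = 9 + 11 = 20
G: |3| + |-21| = 3 + 21 = 24
H: |9| + |-5| = 9 + 5 = 14
I: |7| + |35| = 7 + 35 = 42
J: |-19| + |34| = 19 + 34 = 53
K: |1| + |20| = 1 + 20 = 21
L: |15| + |45| = 15 + 45 = 60
Minimum: H at 14.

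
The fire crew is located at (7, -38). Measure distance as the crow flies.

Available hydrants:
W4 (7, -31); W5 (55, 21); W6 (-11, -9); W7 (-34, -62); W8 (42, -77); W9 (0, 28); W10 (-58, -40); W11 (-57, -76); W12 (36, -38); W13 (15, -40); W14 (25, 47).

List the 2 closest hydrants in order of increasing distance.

Distances from (7, -38):
W4: √((0)² + (7)²) = √(0.000 + 49.000) = 7.0
W5: √((48)² + (59)²) = √(2304.000 + 3481.000) = 76.1
W6: √((-18)² + (29)²) = √(324.000 + 841.000) = 34.1
W7: √((-41)² + (-24)²) = √(1681.000 + 576.000) = 47.5
W8: √((35)² + (-39)²) = √(1225.000 + 1521.000) = 52.4
W9: √((-7)² + (66)²) = √(49.000 + 4356.000) = 66.4
W10: √((-65)² + (-2)²) = √(4225.000 + 4.000) = 65.0
W11: √((-64)² + (-38)²) = √(4096.000 + 1444.000) = 74.4
W12: √((29)² + (0)²) = √(841.000 + 0.000) = 29.0
W13: √((8)² + (-2)²) = √(64.000 + 4.000) = 8.2
W14: √((18)² + (85)²) = √(324.000 + 7225.000) = 86.9
Sorted: W4 (7.0) < W13 (8.2) < W12 (29.0) < W6 (34.1) < …

W4, W13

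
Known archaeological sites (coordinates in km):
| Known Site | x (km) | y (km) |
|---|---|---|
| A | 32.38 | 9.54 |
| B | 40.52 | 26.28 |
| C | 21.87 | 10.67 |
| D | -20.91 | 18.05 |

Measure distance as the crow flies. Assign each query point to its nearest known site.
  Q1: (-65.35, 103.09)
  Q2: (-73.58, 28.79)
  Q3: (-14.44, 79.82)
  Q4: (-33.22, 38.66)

Q1 at (-65.35, 103.09):
  A: √((97.73)² + (-93.55)²) = √(9551.1529 + 8751.6025) = 135.29 km
  B: √((105.87)² + (-76.81)²) = √(11208.4569 + 5899.7761) = 130.80 km
  C: √((87.22)² + (-92.42)²) = √(7607.3284 + 8541.4564) = 127.08 km
  D: √((44.44)² + (-85.04)²) = √(1974.9136 + 7231.8016) = 95.95 km
  → nearest: D (95.95 km)
Q2 at (-73.58, 28.79):
  A: √((105.96)² + (-19.25)²) = √(11227.5216 + 370.5625) = 107.69 km
  B: √((114.10)² + (-2.51)²) = √(13018.8100 + 6.3001) = 114.13 km
  C: √((95.45)² + (-18.12)²) = √(9110.7025 + 328.3344) = 97.15 km
  D: √((52.67)² + (-10.74)²) = √(2774.1289 + 115.3476) = 53.75 km
  → nearest: D (53.75 km)
Q3 at (-14.44, 79.82):
  A: √((46.82)² + (-70.28)²) = √(2192.1124 + 4939.2784) = 84.45 km
  B: √((54.96)² + (-53.54)²) = √(3020.6016 + 2866.5316) = 76.73 km
  C: √((36.31)² + (-69.15)²) = √(1318.4161 + 4781.7225) = 78.10 km
  D: √((-6.47)² + (-61.77)²) = √(41.8609 + 3815.5329) = 62.11 km
  → nearest: D (62.11 km)
Q4 at (-33.22, 38.66):
  A: √((65.60)² + (-29.12)²) = √(4303.3600 + 847.9744) = 71.77 km
  B: √((73.74)² + (-12.38)²) = √(5437.5876 + 153.2644) = 74.77 km
  C: √((55.09)² + (-27.99)²) = √(3034.9081 + 783.4401) = 61.79 km
  D: √((12.31)² + (-20.61)²) = √(151.5361 + 424.7721) = 24.01 km
  → nearest: D (24.01 km)

Q1→D; Q2→D; Q3→D; Q4→D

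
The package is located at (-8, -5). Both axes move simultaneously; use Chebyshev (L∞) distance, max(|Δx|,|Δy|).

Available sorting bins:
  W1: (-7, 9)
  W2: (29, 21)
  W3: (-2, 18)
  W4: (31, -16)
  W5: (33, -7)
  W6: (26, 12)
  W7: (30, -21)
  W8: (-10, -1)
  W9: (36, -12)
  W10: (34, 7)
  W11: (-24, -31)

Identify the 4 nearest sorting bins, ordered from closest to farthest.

Distances from (-8, -5):
W1: 14
W2: 37
W3: 23
W4: 39
W5: 41
W6: 34
W7: 38
W8: 4
W9: 44
W10: 42
W11: 26
Sorted: W8 (4) < W1 (14) < W3 (23) < W11 (26) < W6 (34) < W2 (37) < …

W8, W1, W3, W11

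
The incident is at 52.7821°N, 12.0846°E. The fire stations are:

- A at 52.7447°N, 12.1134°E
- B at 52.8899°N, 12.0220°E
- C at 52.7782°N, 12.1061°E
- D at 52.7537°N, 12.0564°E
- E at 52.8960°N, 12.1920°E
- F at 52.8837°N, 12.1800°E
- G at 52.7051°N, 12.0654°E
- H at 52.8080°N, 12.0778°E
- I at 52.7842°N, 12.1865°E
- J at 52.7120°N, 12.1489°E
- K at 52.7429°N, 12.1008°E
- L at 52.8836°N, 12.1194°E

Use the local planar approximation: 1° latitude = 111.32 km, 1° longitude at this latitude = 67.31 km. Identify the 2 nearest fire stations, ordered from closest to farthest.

C, H

Distances from 52.7821°N, 12.0846°E:
A: 4.5926 km
B: 12.7186 km
C: 1.5109 km
D: 3.6875 km
E: 14.5954 km
F: 13.0059 km
G: 8.6685 km
H: 2.9193 km
I: 6.8629 km
J: 8.9234 km
K: 4.4979 km
L: 11.5392 km
Sorted: C (1.5109 km) < H (2.9193 km) < D (3.6875 km) < K (4.4979 km) < …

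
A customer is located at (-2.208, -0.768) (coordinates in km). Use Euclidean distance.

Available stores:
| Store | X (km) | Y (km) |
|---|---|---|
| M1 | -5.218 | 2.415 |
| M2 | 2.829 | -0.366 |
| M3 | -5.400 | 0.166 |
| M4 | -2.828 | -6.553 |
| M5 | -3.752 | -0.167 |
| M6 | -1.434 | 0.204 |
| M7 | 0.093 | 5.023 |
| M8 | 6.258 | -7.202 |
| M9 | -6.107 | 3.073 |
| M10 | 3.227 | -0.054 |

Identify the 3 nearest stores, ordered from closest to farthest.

M6, M5, M3

Distances from (-2.208, -0.768):
M1: √((-3.010)² + (3.183)²) = √(9.06010 + 10.13149) = 4.381 km
M2: √((5.037)² + (0.402)²) = √(25.37137 + 0.16160) = 5.053 km
M3: √((-3.192)² + (0.934)²) = √(10.18886 + 0.87236) = 3.326 km
M4: √((-0.620)² + (-5.785)²) = √(0.38440 + 33.46623) = 5.818 km
M5: √((-1.544)² + (0.601)²) = √(2.38394 + 0.36120) = 1.657 km
M6: √((0.774)² + (0.972)²) = √(0.59908 + 0.94478) = 1.243 km
M7: √((2.301)² + (5.791)²) = √(5.29460 + 33.53568) = 6.231 km
M8: √((8.466)² + (-6.434)²) = √(71.67316 + 41.39636) = 10.633 km
M9: √((-3.899)² + (3.841)²) = √(15.20220 + 14.75328) = 5.473 km
M10: √((5.435)² + (0.714)²) = √(29.53923 + 0.50980) = 5.482 km
Sorted: M6 (1.243 km) < M5 (1.657 km) < M3 (3.326 km) < M1 (4.381 km) < M2 (5.053 km) < …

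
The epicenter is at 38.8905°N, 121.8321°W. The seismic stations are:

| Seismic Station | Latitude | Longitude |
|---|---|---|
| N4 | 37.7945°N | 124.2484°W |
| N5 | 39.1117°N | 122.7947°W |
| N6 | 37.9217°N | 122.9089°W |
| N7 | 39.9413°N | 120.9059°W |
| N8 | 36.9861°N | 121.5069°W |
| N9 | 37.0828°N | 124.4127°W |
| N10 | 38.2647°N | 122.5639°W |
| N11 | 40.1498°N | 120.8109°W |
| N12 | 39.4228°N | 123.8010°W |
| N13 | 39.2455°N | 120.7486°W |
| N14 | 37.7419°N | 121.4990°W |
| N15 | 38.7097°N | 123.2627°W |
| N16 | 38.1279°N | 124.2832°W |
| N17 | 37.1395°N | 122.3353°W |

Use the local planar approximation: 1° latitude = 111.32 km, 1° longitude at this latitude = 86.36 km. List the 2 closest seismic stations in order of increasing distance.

Distances from 38.8905°N, 121.8321°W:
N4: √((-1.0960·111.32)² + (-2.4163·86.36)²) = √(14885.639725 + 43543.865026) = 241.7220 km
N5: √((0.2212·111.32)² + (-0.9626·86.36)²) = √(606.340588 + 6910.619511) = 86.7004 km
N6: √((-0.9688·111.32)² + (-1.0768·86.36)²) = √(11630.935721 + 8647.595385) = 142.4027 km
N7: √((1.0508·111.32)² + (0.9262·86.36)²) = √(13683.163726 + 6397.861299) = 141.7075 km
N8: √((-1.9044·111.32)² + (0.3252·86.36)²) = √(44943.070597 + 788.726334) = 213.8499 km
N9: √((-1.8077·111.32)² + (-2.5806·86.36)²) = √(40494.786293 + 49666.854164) = 300.2693 km
N10: √((-0.6258·111.32)² + (-0.7318·86.36)²) = √(4853.080698 + 3994.018550) = 94.0590 km
N11: √((1.2593·111.32)² + (1.0212·86.36)²) = √(19651.911607 + 7777.622849) = 165.6186 km
N12: √((0.5323·111.32)² + (-1.9689·86.36)²) = √(3511.230398 + 28911.630530) = 180.0635 km
N13: √((0.3550·111.32)² + (1.0835·86.36)²) = √(1561.719746 + 8755.543270) = 101.5739 km
N14: √((-1.1486·111.32)² + (0.3331·86.36)²) = √(16348.729914 + 827.512443) = 131.0582 km
N15: √((-0.1808·111.32)² + (-1.4306·86.36)²) = √(405.082282 + 15263.766325) = 125.1753 km
N16: √((-0.7626·111.32)² + (-2.4511·86.36)²) = √(7206.758968 + 44807.150636) = 228.0656 km
N17: √((-1.7510·111.32)² + (-0.5032·86.36)²) = √(37994.320991 + 1888.454529) = 199.7067 km
Sorted: N5 (86.7004 km) < N10 (94.0590 km) < N13 (101.5739 km) < N15 (125.1753 km) < …

N5, N10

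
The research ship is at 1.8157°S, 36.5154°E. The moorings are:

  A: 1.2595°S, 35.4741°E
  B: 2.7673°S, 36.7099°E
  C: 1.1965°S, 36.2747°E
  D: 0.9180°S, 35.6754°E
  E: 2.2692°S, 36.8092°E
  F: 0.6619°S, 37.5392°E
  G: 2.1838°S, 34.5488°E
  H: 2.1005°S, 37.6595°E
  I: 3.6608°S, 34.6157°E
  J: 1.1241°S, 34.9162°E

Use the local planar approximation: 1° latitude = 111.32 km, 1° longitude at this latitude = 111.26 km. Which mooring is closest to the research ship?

E

Distances from 1.8157°S, 36.5154°E:
A: 131.3621 km
B: 108.1199 km
C: 73.9489 km
D: 136.8242 km
E: 60.1424 km
F: 171.6745 km
G: 222.6079 km
H: 131.1813 km
I: 294.7220 km
J: 193.8693 km
Minimum: E at 60.1424 km.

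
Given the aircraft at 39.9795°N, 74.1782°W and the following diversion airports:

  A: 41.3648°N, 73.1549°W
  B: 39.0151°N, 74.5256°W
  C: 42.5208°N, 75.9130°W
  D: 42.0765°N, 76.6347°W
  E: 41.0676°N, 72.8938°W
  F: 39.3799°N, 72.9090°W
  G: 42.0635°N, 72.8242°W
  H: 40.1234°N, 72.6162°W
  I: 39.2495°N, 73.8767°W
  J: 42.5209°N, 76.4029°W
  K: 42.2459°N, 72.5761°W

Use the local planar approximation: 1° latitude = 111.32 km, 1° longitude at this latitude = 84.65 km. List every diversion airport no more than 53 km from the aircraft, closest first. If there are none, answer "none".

none

Distances from 39.9795°N, 74.1782°W:
A: √((1.3853·111.32)² + (1.0233·84.65)²) = √(23781.216341 + 7503.430653) = 176.8747 km
B: √((-0.9644·111.32)² + (-0.3474·84.65)²) = √(11525.527167 + 864.795763) = 111.3118 km
C: √((2.5413·111.32)² + (-1.7348·84.65)²) = √(80031.004559 + 21565.163335) = 318.7415 km
D: √((2.0970·111.32)² + (-2.4565·84.65)²) = √(54493.318519 + 43240.176880) = 312.6236 km
E: √((1.0881·111.32)² + (1.2844·84.65)²) = √(14671.820867 + 11821.008202) = 162.7662 km
F: √((-0.5996·111.32)² + (1.2692·84.65)²) = √(4455.225018 + 11542.876571) = 126.4836 km
G: √((2.0840·111.32)² + (1.3540·84.65)²) = √(53819.768403 + 13136.850379) = 258.7598 km
H: √((0.1439·111.32)² + (1.5620·84.65)²) = √(256.606695 + 17483.001063) = 133.1901 km
I: √((-0.7300·111.32)² + (0.3015·84.65)²) = √(6603.772685 + 651.371208) = 85.1771 km
J: √((2.5414·111.32)² + (-2.2247·84.65)²) = √(80037.303113 + 35464.744428) = 339.8559 km
K: √((2.2664·111.32)² + (1.6021·84.65)²) = √(63653.094000 + 18392.178184) = 286.4355 km
Threshold 53 km: none within range.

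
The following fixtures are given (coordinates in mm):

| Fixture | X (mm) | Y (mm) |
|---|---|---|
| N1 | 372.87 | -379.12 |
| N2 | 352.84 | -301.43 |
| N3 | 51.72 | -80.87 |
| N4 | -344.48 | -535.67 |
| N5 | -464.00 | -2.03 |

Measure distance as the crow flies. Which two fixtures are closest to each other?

Pairwise distances:
N1–N2: √((-20.03)² + (77.69)²) = √(401.2009 + 6035.7361) = 80.23 mm
N2–N3: √((-301.12)² + (220.56)²) = √(90673.2544 + 48646.7136) = 373.26 mm
N1–N3: √((-321.15)² + (298.25)²) = √(103137.3225 + 88953.0625) = 438.28 mm
N3–N5: √((-515.72)² + (78.84)²) = √(265967.1184 + 6215.7456) = 521.71 mm
N4–N5: √((-119.52)² + (533.64)²) = √(14285.0304 + 284771.6496) = 546.86 mm
N3–N4: √((-396.20)² + (-454.80)²) = √(156974.4400 + 206843.0400) = 603.17 mm
N1–N4: √((-717.35)² + (-156.55)²) = √(514591.0225 + 24507.9025) = 734.23 mm
N2–N4: √((-697.32)² + (-234.24)²) = √(486255.1824 + 54868.3776) = 735.61 mm
N2–N5: √((-816.84)² + (299.40)²) = √(667227.5856 + 89640.3600) = 869.98 mm
N1–N5: √((-836.87)² + (377.09)²) = √(700351.3969 + 142196.8681) = 917.90 mm
Closest pair: N1–N2 at 80.23 mm.

N1 and N2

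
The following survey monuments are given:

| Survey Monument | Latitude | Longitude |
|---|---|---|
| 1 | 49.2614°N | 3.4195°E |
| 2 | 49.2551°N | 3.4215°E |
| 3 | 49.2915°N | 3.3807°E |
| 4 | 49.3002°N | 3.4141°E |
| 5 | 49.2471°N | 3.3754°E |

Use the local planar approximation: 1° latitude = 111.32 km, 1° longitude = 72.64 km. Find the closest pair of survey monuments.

Pairwise distances:
1–2: 0.7162 km
3–4: 2.6123 km
2–5: 3.4651 km
1–5: 3.5771 km
1–4: 4.3370 km
1–3: 4.3785 km
3–5: 4.9576 km
2–3: 5.0202 km
2–4: 5.0492 km
4–5: 6.5455 km
Closest pair: 1–2 at 0.7162 km.

1 and 2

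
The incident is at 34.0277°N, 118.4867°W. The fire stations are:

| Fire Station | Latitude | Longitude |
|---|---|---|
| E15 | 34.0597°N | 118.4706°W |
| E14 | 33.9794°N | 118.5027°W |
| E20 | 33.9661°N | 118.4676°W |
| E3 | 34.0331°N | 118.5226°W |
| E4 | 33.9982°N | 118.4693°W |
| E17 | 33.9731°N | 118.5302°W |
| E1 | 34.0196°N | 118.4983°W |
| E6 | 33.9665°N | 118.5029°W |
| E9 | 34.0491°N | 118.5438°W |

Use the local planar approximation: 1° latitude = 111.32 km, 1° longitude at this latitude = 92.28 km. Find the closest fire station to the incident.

E1

Distances from 34.0277°N, 118.4867°W:
E15: 3.8596 km
E14: 5.5758 km
E20: 7.0802 km
E3: 3.3669 km
E4: 3.6555 km
E17: 7.2840 km
E1: 1.3996 km
E6: 6.9749 km
E9: 5.7827 km
Minimum: E1 at 1.3996 km.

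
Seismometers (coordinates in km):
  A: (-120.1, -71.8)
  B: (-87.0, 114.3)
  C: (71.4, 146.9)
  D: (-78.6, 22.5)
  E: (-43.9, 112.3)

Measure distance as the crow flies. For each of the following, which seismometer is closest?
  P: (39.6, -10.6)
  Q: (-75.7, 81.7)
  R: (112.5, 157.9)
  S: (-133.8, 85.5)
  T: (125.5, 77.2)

P→D; Q→B; R→C; S→B; T→C

P at (39.6, -10.6):
  A: 171.0 km
  B: 177.8 km
  C: 160.7 km
  D: 122.7 km
  E: 148.6 km
  → nearest: D (122.7 km)
Q at (-75.7, 81.7):
  A: 159.8 km
  B: 34.5 km
  C: 160.9 km
  D: 59.3 km
  E: 44.1 km
  → nearest: B (34.5 km)
R at (112.5, 157.9):
  A: 326.9 km
  B: 204.2 km
  C: 42.5 km
  D: 234.2 km
  E: 162.9 km
  → nearest: C (42.5 km)
S at (-133.8, 85.5):
  A: 157.9 km
  B: 55.0 km
  C: 214.2 km
  D: 83.8 km
  E: 93.8 km
  → nearest: B (55.0 km)
T at (125.5, 77.2):
  A: 287.3 km
  B: 215.7 km
  C: 88.2 km
  D: 211.3 km
  E: 173.0 km
  → nearest: C (88.2 km)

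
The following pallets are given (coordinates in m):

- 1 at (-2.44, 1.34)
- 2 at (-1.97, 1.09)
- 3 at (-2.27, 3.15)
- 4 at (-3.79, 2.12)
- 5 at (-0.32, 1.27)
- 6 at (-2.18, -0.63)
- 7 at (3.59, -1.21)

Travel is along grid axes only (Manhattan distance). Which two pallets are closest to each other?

Pairwise distances:
1–2: 0.72 m
1–3: 1.98 m
1–4: 2.13 m
1–5: 2.19 m
1–6: 2.23 m
1–7: 8.58 m
2–3: 2.36 m
2–4: 2.85 m
2–5: 1.83 m
2–6: 1.93 m
2–7: 7.86 m
3–4: 2.55 m
3–5: 3.83 m
3–6: 3.87 m
3–7: 10.22 m
4–5: 4.32 m
4–6: 4.36 m
4–7: 10.71 m
5–6: 3.76 m
5–7: 6.39 m
6–7: 6.35 m
Closest pair: 1–2 at 0.72 m.

1 and 2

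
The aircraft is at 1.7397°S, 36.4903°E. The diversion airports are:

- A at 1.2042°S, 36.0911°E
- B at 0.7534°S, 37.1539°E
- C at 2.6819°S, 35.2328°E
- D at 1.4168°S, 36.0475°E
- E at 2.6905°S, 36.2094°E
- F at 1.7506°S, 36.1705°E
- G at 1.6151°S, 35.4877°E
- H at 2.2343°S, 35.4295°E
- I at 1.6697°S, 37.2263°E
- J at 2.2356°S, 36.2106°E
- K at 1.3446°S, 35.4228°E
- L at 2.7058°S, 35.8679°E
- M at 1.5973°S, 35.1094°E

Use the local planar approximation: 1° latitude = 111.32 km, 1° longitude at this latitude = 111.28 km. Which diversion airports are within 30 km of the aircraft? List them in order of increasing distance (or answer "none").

none

Distances from 1.7397°S, 36.4903°E:
A: √((0.5355·111.32)² + (-0.3992·111.28)²) = √(3553.573853 + 1973.400797) = 74.3436 km
B: √((0.9863·111.32)² + (0.6636·111.28)²) = √(12054.923579 + 5453.144283) = 132.3181 km
C: √((-0.9422·111.32)² + (-1.2575·111.28)²) = √(11001.010904 + 19581.692277) = 174.8791 km
D: √((0.3229·111.32)² + (-0.4428·111.28)²) = √(1292.059416 + 2428.004338) = 60.9923 km
E: √((-0.9508·111.32)² + (-0.2809·111.28)²) = √(11202.752503 + 977.097073) = 110.3624 km
F: √((-0.0109·111.32)² + (-0.3198·111.28)²) = √(1.472310 + 1266.459053) = 35.6080 km
G: √((0.1246·111.32)² + (-1.0026·111.28)²) = √(192.389994 + 12447.714950) = 112.4282 km
H: √((-0.4946·111.32)² + (-1.0608·111.28)²) = √(3031.479386 + 13934.816564) = 130.2547 km
I: √((0.0700·111.32)² + (0.7360·111.28)²) = √(60.721498 + 6707.950708) = 82.2719 km
J: √((-0.4959·111.32)² + (-0.2797·111.28)²) = √(3047.436128 + 968.766621) = 63.3735 km
K: √((0.3951·111.32)² + (-1.0675·111.28)²) = √(1934.463121 + 14111.396714) = 126.6723 km
L: √((-0.9661·111.32)² + (-0.6224·111.28)²) = √(11566.196319 + 4797.040686) = 127.9189 km
M: √((0.1424·111.32)² + (-1.3809·111.28)²) = √(251.284889 + 23613.409204) = 154.4820 km
Threshold 30 km: none within range.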